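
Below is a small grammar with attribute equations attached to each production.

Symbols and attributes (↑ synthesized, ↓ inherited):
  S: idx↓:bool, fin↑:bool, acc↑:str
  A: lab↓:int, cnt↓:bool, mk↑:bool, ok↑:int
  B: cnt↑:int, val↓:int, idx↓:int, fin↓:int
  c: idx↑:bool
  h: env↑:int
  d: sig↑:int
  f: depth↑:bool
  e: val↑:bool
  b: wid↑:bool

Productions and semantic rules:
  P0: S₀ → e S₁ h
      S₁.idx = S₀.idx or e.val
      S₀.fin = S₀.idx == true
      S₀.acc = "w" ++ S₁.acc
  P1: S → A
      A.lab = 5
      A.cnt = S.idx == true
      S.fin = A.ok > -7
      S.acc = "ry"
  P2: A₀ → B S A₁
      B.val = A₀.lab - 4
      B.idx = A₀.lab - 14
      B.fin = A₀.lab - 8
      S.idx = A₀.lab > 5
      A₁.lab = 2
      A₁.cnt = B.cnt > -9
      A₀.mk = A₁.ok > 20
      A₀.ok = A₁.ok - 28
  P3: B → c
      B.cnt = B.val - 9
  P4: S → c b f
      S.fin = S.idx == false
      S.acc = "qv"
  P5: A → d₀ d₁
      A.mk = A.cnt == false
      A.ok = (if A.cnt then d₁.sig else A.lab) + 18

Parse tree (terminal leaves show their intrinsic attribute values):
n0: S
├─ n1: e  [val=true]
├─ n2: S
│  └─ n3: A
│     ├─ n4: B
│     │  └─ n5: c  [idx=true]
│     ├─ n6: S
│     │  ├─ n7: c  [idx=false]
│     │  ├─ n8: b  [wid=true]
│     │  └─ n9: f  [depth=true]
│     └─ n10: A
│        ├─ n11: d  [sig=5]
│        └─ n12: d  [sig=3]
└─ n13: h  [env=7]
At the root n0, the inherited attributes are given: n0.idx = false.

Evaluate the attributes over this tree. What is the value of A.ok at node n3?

1. n0.idx = false  [given at root]
2. n1.val = true  [terminal]
3. n2.idx = true  [S₀.idx or e.val]
4. n3.lab = 5  [5]
5. n3.cnt = true  [S.idx == true]
6. n4.val = 1  [A₀.lab - 4]
7. n4.idx = -9  [A₀.lab - 14]
8. n4.fin = -3  [A₀.lab - 8]
9. n5.idx = true  [terminal]
10. n4.cnt = -8  [B.val - 9]
11. n6.idx = false  [A₀.lab > 5]
12. n7.idx = false  [terminal]
13. n8.wid = true  [terminal]
14. n9.depth = true  [terminal]
15. n6.fin = true  [S.idx == false]
16. n6.acc = "qv"  ["qv"]
17. n10.lab = 2  [2]
18. n10.cnt = true  [B.cnt > -9]
19. n11.sig = 5  [terminal]
20. n12.sig = 3  [terminal]
21. n10.mk = false  [A.cnt == false]
22. n10.ok = 21  [(if A.cnt then d₁.sig else A.lab) + 18]
23. n3.mk = true  [A₁.ok > 20]
24. n3.ok = -7  [A₁.ok - 28]
25. n2.fin = false  [A.ok > -7]
26. n2.acc = "ry"  ["ry"]
27. n13.env = 7  [terminal]
28. n0.fin = false  [S₀.idx == true]
29. n0.acc = "wry"  ["w" ++ S₁.acc]

-7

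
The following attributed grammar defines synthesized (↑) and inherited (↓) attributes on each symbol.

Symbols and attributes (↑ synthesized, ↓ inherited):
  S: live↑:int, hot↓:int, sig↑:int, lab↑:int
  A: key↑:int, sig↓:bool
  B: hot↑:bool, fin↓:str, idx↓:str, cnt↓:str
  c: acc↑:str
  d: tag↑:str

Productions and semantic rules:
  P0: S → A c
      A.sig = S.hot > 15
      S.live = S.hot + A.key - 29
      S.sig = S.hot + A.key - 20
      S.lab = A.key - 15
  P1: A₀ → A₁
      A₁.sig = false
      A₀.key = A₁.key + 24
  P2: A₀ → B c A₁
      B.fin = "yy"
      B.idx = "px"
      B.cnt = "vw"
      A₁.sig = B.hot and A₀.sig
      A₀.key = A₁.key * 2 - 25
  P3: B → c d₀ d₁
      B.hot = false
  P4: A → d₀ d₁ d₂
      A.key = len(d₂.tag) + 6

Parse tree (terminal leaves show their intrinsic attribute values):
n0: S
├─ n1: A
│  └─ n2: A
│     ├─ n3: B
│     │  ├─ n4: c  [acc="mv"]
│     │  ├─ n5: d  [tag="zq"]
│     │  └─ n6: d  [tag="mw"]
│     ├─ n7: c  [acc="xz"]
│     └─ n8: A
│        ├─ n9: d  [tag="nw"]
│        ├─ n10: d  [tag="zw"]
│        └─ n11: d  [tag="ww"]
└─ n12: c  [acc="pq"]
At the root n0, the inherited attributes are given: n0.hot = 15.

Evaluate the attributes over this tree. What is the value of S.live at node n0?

1

1. n0.hot = 15  [given at root]
2. n1.sig = false  [S.hot > 15]
3. n2.sig = false  [false]
4. n3.fin = "yy"  ["yy"]
5. n3.idx = "px"  ["px"]
6. n3.cnt = "vw"  ["vw"]
7. n4.acc = "mv"  [terminal]
8. n5.tag = "zq"  [terminal]
9. n6.tag = "mw"  [terminal]
10. n3.hot = false  [false]
11. n7.acc = "xz"  [terminal]
12. n8.sig = false  [B.hot and A₀.sig]
13. n9.tag = "nw"  [terminal]
14. n10.tag = "zw"  [terminal]
15. n11.tag = "ww"  [terminal]
16. n8.key = 8  [len(d₂.tag) + 6]
17. n2.key = -9  [A₁.key * 2 - 25]
18. n1.key = 15  [A₁.key + 24]
19. n12.acc = "pq"  [terminal]
20. n0.live = 1  [S.hot + A.key - 29]
21. n0.sig = 10  [S.hot + A.key - 20]
22. n0.lab = 0  [A.key - 15]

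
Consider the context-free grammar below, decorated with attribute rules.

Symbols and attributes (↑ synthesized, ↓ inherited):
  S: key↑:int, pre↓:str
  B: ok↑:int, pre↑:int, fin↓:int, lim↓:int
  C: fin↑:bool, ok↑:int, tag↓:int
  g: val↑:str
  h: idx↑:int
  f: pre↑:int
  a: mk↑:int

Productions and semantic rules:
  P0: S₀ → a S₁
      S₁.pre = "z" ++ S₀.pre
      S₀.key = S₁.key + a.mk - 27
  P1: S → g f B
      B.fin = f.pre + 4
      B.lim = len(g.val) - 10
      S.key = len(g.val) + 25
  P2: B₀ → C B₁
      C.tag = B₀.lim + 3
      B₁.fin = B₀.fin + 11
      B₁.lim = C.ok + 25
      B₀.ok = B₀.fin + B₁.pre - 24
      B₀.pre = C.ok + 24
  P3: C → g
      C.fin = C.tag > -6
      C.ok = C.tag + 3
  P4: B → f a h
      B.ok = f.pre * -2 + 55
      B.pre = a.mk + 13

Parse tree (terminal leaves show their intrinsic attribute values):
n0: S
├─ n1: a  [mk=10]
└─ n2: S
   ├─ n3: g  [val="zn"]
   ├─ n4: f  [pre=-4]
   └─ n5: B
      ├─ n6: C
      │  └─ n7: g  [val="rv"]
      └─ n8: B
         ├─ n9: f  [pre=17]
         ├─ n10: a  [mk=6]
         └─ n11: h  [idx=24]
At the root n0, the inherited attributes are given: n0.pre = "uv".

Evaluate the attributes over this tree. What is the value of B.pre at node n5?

22

1. n0.pre = "uv"  [given at root]
2. n1.mk = 10  [terminal]
3. n2.pre = "zuv"  ["z" ++ S₀.pre]
4. n3.val = "zn"  [terminal]
5. n4.pre = -4  [terminal]
6. n5.fin = 0  [f.pre + 4]
7. n5.lim = -8  [len(g.val) - 10]
8. n6.tag = -5  [B₀.lim + 3]
9. n7.val = "rv"  [terminal]
10. n6.fin = true  [C.tag > -6]
11. n6.ok = -2  [C.tag + 3]
12. n8.fin = 11  [B₀.fin + 11]
13. n8.lim = 23  [C.ok + 25]
14. n9.pre = 17  [terminal]
15. n10.mk = 6  [terminal]
16. n11.idx = 24  [terminal]
17. n8.ok = 21  [f.pre * -2 + 55]
18. n8.pre = 19  [a.mk + 13]
19. n5.ok = -5  [B₀.fin + B₁.pre - 24]
20. n5.pre = 22  [C.ok + 24]
21. n2.key = 27  [len(g.val) + 25]
22. n0.key = 10  [S₁.key + a.mk - 27]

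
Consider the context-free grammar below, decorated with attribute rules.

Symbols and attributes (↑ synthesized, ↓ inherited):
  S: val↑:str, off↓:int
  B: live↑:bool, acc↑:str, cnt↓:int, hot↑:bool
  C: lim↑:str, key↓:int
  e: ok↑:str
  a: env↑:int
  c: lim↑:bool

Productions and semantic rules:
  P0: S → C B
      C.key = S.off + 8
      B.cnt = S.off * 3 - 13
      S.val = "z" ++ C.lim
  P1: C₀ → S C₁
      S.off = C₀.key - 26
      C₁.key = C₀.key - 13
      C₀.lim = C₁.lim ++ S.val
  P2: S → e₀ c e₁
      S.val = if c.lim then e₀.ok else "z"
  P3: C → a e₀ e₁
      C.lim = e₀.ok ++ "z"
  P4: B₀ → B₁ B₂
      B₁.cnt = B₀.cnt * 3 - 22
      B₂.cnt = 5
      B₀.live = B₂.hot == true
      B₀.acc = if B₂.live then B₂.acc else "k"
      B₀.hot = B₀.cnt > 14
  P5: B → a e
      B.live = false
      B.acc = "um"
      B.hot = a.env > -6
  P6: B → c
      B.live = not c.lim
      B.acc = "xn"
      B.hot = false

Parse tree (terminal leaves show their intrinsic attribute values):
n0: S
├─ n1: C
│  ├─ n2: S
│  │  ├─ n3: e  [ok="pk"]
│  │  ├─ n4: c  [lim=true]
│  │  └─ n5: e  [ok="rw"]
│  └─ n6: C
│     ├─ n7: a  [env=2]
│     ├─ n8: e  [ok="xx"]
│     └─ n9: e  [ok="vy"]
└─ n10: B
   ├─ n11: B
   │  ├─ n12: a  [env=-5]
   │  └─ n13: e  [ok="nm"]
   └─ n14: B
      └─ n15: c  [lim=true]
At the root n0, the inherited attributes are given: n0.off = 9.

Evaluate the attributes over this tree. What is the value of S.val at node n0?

"zxxzpk"

1. n0.off = 9  [given at root]
2. n1.key = 17  [S.off + 8]
3. n2.off = -9  [C₀.key - 26]
4. n3.ok = "pk"  [terminal]
5. n4.lim = true  [terminal]
6. n5.ok = "rw"  [terminal]
7. n2.val = "pk"  [if c.lim then e₀.ok else "z"]
8. n6.key = 4  [C₀.key - 13]
9. n7.env = 2  [terminal]
10. n8.ok = "xx"  [terminal]
11. n9.ok = "vy"  [terminal]
12. n6.lim = "xxz"  [e₀.ok ++ "z"]
13. n1.lim = "xxzpk"  [C₁.lim ++ S.val]
14. n10.cnt = 14  [S.off * 3 - 13]
15. n11.cnt = 20  [B₀.cnt * 3 - 22]
16. n12.env = -5  [terminal]
17. n13.ok = "nm"  [terminal]
18. n11.live = false  [false]
19. n11.acc = "um"  ["um"]
20. n11.hot = true  [a.env > -6]
21. n14.cnt = 5  [5]
22. n15.lim = true  [terminal]
23. n14.live = false  [not c.lim]
24. n14.acc = "xn"  ["xn"]
25. n14.hot = false  [false]
26. n10.live = false  [B₂.hot == true]
27. n10.acc = "k"  [if B₂.live then B₂.acc else "k"]
28. n10.hot = false  [B₀.cnt > 14]
29. n0.val = "zxxzpk"  ["z" ++ C.lim]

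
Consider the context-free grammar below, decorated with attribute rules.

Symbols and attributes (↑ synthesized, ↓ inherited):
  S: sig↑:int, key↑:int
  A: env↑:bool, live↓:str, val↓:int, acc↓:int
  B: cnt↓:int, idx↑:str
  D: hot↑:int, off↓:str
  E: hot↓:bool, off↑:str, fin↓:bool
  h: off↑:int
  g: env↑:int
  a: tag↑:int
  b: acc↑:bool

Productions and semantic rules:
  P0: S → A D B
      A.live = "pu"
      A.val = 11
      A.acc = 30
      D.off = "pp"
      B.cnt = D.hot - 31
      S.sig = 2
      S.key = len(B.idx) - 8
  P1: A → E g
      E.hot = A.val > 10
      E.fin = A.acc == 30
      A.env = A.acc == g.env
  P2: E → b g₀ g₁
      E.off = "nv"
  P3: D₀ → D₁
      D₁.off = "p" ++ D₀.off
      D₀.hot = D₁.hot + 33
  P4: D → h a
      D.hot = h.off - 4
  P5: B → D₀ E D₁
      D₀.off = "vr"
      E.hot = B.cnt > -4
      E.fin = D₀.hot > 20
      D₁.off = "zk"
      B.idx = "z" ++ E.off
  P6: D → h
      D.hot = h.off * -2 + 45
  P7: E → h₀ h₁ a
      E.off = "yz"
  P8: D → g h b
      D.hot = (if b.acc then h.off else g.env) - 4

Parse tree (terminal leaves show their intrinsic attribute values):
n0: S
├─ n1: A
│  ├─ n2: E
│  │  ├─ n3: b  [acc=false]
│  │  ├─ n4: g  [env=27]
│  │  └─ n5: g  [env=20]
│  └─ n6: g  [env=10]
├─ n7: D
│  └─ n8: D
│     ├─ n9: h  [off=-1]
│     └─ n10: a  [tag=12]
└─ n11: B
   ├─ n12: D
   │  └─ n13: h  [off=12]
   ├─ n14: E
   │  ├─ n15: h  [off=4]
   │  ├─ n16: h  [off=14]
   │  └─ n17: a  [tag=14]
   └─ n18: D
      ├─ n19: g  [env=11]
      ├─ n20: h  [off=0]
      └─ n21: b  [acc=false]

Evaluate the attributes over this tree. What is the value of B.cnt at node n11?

-3

1. n1.live = "pu"  ["pu"]
2. n1.val = 11  [11]
3. n1.acc = 30  [30]
4. n2.hot = true  [A.val > 10]
5. n2.fin = true  [A.acc == 30]
6. n3.acc = false  [terminal]
7. n4.env = 27  [terminal]
8. n5.env = 20  [terminal]
9. n2.off = "nv"  ["nv"]
10. n6.env = 10  [terminal]
11. n1.env = false  [A.acc == g.env]
12. n7.off = "pp"  ["pp"]
13. n8.off = "ppp"  ["p" ++ D₀.off]
14. n9.off = -1  [terminal]
15. n10.tag = 12  [terminal]
16. n8.hot = -5  [h.off - 4]
17. n7.hot = 28  [D₁.hot + 33]
18. n11.cnt = -3  [D.hot - 31]
19. n12.off = "vr"  ["vr"]
20. n13.off = 12  [terminal]
21. n12.hot = 21  [h.off * -2 + 45]
22. n14.hot = true  [B.cnt > -4]
23. n14.fin = true  [D₀.hot > 20]
24. n15.off = 4  [terminal]
25. n16.off = 14  [terminal]
26. n17.tag = 14  [terminal]
27. n14.off = "yz"  ["yz"]
28. n18.off = "zk"  ["zk"]
29. n19.env = 11  [terminal]
30. n20.off = 0  [terminal]
31. n21.acc = false  [terminal]
32. n18.hot = 7  [(if b.acc then h.off else g.env) - 4]
33. n11.idx = "zyz"  ["z" ++ E.off]
34. n0.sig = 2  [2]
35. n0.key = -5  [len(B.idx) - 8]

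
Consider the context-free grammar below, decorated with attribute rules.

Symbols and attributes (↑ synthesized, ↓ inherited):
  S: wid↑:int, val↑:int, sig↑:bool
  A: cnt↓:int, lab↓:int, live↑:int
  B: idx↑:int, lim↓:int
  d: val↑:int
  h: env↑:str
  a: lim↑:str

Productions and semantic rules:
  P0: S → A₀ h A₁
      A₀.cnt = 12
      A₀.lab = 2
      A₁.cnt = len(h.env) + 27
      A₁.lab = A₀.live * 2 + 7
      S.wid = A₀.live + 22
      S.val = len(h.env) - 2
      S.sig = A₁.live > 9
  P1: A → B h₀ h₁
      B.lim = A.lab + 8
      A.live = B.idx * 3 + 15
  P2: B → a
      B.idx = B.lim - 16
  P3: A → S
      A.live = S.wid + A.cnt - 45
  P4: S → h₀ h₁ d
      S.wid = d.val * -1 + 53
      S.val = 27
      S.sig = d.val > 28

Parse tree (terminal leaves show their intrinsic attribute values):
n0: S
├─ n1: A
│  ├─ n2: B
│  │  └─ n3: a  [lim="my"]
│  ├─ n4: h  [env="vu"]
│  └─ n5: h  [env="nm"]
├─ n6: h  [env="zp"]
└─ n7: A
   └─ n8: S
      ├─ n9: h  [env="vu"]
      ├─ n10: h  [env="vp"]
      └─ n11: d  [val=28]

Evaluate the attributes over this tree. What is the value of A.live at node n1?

-3

1. n1.cnt = 12  [12]
2. n1.lab = 2  [2]
3. n2.lim = 10  [A.lab + 8]
4. n3.lim = "my"  [terminal]
5. n2.idx = -6  [B.lim - 16]
6. n4.env = "vu"  [terminal]
7. n5.env = "nm"  [terminal]
8. n1.live = -3  [B.idx * 3 + 15]
9. n6.env = "zp"  [terminal]
10. n7.cnt = 29  [len(h.env) + 27]
11. n7.lab = 1  [A₀.live * 2 + 7]
12. n9.env = "vu"  [terminal]
13. n10.env = "vp"  [terminal]
14. n11.val = 28  [terminal]
15. n8.wid = 25  [d.val * -1 + 53]
16. n8.val = 27  [27]
17. n8.sig = false  [d.val > 28]
18. n7.live = 9  [S.wid + A.cnt - 45]
19. n0.wid = 19  [A₀.live + 22]
20. n0.val = 0  [len(h.env) - 2]
21. n0.sig = false  [A₁.live > 9]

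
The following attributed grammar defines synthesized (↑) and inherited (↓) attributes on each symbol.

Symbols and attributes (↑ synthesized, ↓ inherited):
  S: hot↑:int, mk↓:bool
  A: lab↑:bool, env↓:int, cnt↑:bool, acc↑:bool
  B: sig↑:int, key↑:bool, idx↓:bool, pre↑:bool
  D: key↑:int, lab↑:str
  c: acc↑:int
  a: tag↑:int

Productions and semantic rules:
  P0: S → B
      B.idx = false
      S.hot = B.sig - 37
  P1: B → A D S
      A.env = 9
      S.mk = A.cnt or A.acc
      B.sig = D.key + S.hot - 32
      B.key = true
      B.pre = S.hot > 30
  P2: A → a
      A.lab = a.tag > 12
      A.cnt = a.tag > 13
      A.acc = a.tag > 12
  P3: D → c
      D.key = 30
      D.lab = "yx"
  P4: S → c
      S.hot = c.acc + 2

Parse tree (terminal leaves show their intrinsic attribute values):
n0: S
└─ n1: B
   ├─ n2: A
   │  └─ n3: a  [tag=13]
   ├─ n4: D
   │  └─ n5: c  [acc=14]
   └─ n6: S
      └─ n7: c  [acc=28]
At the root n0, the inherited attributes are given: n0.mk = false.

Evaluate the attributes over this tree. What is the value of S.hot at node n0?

1. n0.mk = false  [given at root]
2. n1.idx = false  [false]
3. n2.env = 9  [9]
4. n3.tag = 13  [terminal]
5. n2.lab = true  [a.tag > 12]
6. n2.cnt = false  [a.tag > 13]
7. n2.acc = true  [a.tag > 12]
8. n5.acc = 14  [terminal]
9. n4.key = 30  [30]
10. n4.lab = "yx"  ["yx"]
11. n6.mk = true  [A.cnt or A.acc]
12. n7.acc = 28  [terminal]
13. n6.hot = 30  [c.acc + 2]
14. n1.sig = 28  [D.key + S.hot - 32]
15. n1.key = true  [true]
16. n1.pre = false  [S.hot > 30]
17. n0.hot = -9  [B.sig - 37]

-9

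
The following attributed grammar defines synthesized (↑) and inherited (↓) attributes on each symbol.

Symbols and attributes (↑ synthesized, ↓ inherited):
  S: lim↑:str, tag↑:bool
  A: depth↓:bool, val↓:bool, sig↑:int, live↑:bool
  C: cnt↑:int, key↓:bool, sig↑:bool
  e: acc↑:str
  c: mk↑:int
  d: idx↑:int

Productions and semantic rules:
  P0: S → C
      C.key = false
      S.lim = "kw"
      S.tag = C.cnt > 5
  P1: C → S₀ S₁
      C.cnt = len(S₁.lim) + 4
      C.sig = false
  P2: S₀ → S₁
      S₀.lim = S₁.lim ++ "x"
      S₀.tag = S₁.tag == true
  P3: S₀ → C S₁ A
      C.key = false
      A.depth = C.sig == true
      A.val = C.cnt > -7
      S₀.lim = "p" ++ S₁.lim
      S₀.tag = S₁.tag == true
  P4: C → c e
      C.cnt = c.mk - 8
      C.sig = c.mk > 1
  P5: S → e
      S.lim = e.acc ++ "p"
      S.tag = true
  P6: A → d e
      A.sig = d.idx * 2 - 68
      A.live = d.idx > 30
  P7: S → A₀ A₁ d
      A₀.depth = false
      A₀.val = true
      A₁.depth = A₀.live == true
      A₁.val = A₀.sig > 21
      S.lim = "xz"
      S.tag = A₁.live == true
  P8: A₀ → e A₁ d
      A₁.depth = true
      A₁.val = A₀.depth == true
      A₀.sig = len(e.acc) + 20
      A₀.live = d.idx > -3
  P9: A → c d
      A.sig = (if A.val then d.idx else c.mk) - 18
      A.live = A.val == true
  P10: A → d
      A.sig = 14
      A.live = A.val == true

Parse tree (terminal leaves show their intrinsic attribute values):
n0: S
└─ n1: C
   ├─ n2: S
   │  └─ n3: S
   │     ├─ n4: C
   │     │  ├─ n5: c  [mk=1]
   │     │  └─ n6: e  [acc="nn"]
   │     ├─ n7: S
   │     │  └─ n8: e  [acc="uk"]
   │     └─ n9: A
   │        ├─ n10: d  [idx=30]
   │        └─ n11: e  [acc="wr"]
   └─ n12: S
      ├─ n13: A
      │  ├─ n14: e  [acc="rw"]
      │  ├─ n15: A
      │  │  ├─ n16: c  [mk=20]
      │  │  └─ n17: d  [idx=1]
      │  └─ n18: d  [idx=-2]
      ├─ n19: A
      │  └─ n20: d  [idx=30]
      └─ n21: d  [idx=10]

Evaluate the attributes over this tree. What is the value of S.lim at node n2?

"pukpx"

1. n1.key = false  [false]
2. n4.key = false  [false]
3. n5.mk = 1  [terminal]
4. n6.acc = "nn"  [terminal]
5. n4.cnt = -7  [c.mk - 8]
6. n4.sig = false  [c.mk > 1]
7. n8.acc = "uk"  [terminal]
8. n7.lim = "ukp"  [e.acc ++ "p"]
9. n7.tag = true  [true]
10. n9.depth = false  [C.sig == true]
11. n9.val = false  [C.cnt > -7]
12. n10.idx = 30  [terminal]
13. n11.acc = "wr"  [terminal]
14. n9.sig = -8  [d.idx * 2 - 68]
15. n9.live = false  [d.idx > 30]
16. n3.lim = "pukp"  ["p" ++ S₁.lim]
17. n3.tag = true  [S₁.tag == true]
18. n2.lim = "pukpx"  [S₁.lim ++ "x"]
19. n2.tag = true  [S₁.tag == true]
20. n13.depth = false  [false]
21. n13.val = true  [true]
22. n14.acc = "rw"  [terminal]
23. n15.depth = true  [true]
24. n15.val = false  [A₀.depth == true]
25. n16.mk = 20  [terminal]
26. n17.idx = 1  [terminal]
27. n15.sig = 2  [(if A.val then d.idx else c.mk) - 18]
28. n15.live = false  [A.val == true]
29. n18.idx = -2  [terminal]
30. n13.sig = 22  [len(e.acc) + 20]
31. n13.live = true  [d.idx > -3]
32. n19.depth = true  [A₀.live == true]
33. n19.val = true  [A₀.sig > 21]
34. n20.idx = 30  [terminal]
35. n19.sig = 14  [14]
36. n19.live = true  [A.val == true]
37. n21.idx = 10  [terminal]
38. n12.lim = "xz"  ["xz"]
39. n12.tag = true  [A₁.live == true]
40. n1.cnt = 6  [len(S₁.lim) + 4]
41. n1.sig = false  [false]
42. n0.lim = "kw"  ["kw"]
43. n0.tag = true  [C.cnt > 5]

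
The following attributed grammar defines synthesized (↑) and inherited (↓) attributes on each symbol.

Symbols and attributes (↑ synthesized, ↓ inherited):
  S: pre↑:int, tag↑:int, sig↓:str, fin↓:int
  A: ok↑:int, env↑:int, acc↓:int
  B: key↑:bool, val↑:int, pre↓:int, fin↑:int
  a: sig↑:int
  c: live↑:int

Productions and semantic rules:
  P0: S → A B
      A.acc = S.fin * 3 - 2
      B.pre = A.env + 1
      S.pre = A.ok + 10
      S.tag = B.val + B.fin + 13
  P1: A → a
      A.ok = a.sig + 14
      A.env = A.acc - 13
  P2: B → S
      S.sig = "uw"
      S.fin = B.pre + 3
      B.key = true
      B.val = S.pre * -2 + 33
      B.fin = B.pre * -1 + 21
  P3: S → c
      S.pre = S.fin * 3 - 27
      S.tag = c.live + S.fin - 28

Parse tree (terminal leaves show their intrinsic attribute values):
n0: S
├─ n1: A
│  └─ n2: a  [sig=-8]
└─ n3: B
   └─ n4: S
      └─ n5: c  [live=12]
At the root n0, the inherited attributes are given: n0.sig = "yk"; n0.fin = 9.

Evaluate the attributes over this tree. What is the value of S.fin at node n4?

1. n0.sig = "yk"  [given at root]
2. n0.fin = 9  [given at root]
3. n1.acc = 25  [S.fin * 3 - 2]
4. n2.sig = -8  [terminal]
5. n1.ok = 6  [a.sig + 14]
6. n1.env = 12  [A.acc - 13]
7. n3.pre = 13  [A.env + 1]
8. n4.sig = "uw"  ["uw"]
9. n4.fin = 16  [B.pre + 3]
10. n5.live = 12  [terminal]
11. n4.pre = 21  [S.fin * 3 - 27]
12. n4.tag = 0  [c.live + S.fin - 28]
13. n3.key = true  [true]
14. n3.val = -9  [S.pre * -2 + 33]
15. n3.fin = 8  [B.pre * -1 + 21]
16. n0.pre = 16  [A.ok + 10]
17. n0.tag = 12  [B.val + B.fin + 13]

16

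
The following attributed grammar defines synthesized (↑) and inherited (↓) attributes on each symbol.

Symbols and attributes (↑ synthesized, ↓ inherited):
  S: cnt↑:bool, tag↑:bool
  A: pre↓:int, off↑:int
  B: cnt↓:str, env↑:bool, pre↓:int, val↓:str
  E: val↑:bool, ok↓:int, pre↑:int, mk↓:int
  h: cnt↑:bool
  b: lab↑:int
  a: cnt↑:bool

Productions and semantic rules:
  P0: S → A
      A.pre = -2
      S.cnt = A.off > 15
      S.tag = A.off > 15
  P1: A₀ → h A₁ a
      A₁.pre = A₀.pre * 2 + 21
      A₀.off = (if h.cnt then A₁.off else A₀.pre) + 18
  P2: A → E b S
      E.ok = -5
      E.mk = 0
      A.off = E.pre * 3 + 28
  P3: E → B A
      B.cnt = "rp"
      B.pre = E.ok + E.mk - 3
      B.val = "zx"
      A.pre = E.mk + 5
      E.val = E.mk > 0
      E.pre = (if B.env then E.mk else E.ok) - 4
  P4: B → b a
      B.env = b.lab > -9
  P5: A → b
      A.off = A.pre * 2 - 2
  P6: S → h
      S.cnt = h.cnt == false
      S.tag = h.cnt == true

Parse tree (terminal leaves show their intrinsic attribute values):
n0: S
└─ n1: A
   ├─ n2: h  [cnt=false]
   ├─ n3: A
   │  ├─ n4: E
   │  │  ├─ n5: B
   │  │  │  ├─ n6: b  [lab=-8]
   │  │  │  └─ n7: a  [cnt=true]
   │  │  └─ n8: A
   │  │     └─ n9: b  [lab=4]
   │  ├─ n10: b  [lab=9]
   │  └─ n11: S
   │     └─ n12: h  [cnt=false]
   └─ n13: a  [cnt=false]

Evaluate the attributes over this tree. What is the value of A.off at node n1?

1. n1.pre = -2  [-2]
2. n2.cnt = false  [terminal]
3. n3.pre = 17  [A₀.pre * 2 + 21]
4. n4.ok = -5  [-5]
5. n4.mk = 0  [0]
6. n5.cnt = "rp"  ["rp"]
7. n5.pre = -8  [E.ok + E.mk - 3]
8. n5.val = "zx"  ["zx"]
9. n6.lab = -8  [terminal]
10. n7.cnt = true  [terminal]
11. n5.env = true  [b.lab > -9]
12. n8.pre = 5  [E.mk + 5]
13. n9.lab = 4  [terminal]
14. n8.off = 8  [A.pre * 2 - 2]
15. n4.val = false  [E.mk > 0]
16. n4.pre = -4  [(if B.env then E.mk else E.ok) - 4]
17. n10.lab = 9  [terminal]
18. n12.cnt = false  [terminal]
19. n11.cnt = true  [h.cnt == false]
20. n11.tag = false  [h.cnt == true]
21. n3.off = 16  [E.pre * 3 + 28]
22. n13.cnt = false  [terminal]
23. n1.off = 16  [(if h.cnt then A₁.off else A₀.pre) + 18]
24. n0.cnt = true  [A.off > 15]
25. n0.tag = true  [A.off > 15]

16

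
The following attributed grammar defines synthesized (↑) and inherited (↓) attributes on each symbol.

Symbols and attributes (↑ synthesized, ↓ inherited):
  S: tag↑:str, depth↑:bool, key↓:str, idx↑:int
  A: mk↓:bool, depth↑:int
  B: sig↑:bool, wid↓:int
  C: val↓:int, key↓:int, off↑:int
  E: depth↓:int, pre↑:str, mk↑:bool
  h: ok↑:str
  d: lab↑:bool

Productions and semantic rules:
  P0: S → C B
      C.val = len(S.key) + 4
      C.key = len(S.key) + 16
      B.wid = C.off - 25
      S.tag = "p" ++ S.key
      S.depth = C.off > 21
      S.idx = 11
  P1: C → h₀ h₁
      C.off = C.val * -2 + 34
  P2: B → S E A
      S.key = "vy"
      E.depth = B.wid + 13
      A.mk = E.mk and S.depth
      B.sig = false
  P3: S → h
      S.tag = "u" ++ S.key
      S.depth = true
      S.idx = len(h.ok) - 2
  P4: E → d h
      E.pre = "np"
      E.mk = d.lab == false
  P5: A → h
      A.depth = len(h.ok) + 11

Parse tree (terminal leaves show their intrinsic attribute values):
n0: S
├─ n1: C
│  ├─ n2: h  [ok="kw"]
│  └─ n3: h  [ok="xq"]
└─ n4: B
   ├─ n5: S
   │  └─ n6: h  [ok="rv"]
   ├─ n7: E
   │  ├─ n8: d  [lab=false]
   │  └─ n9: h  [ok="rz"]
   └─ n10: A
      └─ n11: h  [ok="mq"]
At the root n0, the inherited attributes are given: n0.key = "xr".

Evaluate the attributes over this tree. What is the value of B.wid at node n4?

-3

1. n0.key = "xr"  [given at root]
2. n1.val = 6  [len(S.key) + 4]
3. n1.key = 18  [len(S.key) + 16]
4. n2.ok = "kw"  [terminal]
5. n3.ok = "xq"  [terminal]
6. n1.off = 22  [C.val * -2 + 34]
7. n4.wid = -3  [C.off - 25]
8. n5.key = "vy"  ["vy"]
9. n6.ok = "rv"  [terminal]
10. n5.tag = "uvy"  ["u" ++ S.key]
11. n5.depth = true  [true]
12. n5.idx = 0  [len(h.ok) - 2]
13. n7.depth = 10  [B.wid + 13]
14. n8.lab = false  [terminal]
15. n9.ok = "rz"  [terminal]
16. n7.pre = "np"  ["np"]
17. n7.mk = true  [d.lab == false]
18. n10.mk = true  [E.mk and S.depth]
19. n11.ok = "mq"  [terminal]
20. n10.depth = 13  [len(h.ok) + 11]
21. n4.sig = false  [false]
22. n0.tag = "pxr"  ["p" ++ S.key]
23. n0.depth = true  [C.off > 21]
24. n0.idx = 11  [11]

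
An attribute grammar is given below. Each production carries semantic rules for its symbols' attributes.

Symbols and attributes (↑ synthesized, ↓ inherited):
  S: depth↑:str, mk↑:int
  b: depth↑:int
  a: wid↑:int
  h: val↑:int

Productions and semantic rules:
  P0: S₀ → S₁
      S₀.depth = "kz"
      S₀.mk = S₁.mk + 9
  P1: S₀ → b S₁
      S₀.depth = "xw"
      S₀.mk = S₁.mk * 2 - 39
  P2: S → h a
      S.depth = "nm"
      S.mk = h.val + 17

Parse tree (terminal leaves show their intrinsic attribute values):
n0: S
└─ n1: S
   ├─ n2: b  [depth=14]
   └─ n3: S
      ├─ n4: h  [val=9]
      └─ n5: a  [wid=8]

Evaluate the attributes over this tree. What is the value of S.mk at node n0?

22

1. n2.depth = 14  [terminal]
2. n4.val = 9  [terminal]
3. n5.wid = 8  [terminal]
4. n3.depth = "nm"  ["nm"]
5. n3.mk = 26  [h.val + 17]
6. n1.depth = "xw"  ["xw"]
7. n1.mk = 13  [S₁.mk * 2 - 39]
8. n0.depth = "kz"  ["kz"]
9. n0.mk = 22  [S₁.mk + 9]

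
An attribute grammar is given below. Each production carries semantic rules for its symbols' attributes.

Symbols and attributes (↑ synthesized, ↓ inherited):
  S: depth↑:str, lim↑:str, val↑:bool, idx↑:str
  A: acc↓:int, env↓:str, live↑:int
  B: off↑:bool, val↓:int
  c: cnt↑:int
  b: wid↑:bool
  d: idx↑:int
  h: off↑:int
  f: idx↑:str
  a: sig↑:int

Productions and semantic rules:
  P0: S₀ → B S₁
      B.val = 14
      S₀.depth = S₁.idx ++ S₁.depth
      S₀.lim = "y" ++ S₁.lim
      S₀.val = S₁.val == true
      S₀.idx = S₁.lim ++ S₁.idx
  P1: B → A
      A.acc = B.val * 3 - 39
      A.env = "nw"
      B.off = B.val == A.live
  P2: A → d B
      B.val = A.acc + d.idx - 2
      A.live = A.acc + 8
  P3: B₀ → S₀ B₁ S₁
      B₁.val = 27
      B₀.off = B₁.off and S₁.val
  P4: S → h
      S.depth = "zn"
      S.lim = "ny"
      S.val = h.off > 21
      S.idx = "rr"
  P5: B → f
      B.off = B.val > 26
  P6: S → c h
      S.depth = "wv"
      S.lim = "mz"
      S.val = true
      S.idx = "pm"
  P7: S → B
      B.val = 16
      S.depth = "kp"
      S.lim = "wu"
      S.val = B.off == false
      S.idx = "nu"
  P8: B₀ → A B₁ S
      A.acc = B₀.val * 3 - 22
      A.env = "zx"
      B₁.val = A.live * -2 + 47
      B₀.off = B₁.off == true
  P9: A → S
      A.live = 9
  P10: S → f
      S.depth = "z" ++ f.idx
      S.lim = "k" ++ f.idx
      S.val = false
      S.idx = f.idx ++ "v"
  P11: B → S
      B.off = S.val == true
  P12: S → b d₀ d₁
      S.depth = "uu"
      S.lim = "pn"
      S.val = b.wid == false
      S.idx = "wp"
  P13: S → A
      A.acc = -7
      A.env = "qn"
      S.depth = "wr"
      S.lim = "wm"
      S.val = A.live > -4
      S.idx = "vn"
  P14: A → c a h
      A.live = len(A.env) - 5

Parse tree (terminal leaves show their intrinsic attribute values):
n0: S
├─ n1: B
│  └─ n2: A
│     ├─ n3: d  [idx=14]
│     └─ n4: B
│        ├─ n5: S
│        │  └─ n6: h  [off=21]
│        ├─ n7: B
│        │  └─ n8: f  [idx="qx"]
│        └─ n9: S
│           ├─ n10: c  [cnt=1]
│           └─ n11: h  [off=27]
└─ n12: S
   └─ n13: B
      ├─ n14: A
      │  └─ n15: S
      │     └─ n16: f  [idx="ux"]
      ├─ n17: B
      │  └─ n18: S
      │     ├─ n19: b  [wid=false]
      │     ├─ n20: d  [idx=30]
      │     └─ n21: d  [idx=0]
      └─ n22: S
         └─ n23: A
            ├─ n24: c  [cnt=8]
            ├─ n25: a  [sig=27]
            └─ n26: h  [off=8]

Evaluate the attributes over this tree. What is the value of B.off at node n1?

false

1. n1.val = 14  [14]
2. n2.acc = 3  [B.val * 3 - 39]
3. n2.env = "nw"  ["nw"]
4. n3.idx = 14  [terminal]
5. n4.val = 15  [A.acc + d.idx - 2]
6. n6.off = 21  [terminal]
7. n5.depth = "zn"  ["zn"]
8. n5.lim = "ny"  ["ny"]
9. n5.val = false  [h.off > 21]
10. n5.idx = "rr"  ["rr"]
11. n7.val = 27  [27]
12. n8.idx = "qx"  [terminal]
13. n7.off = true  [B.val > 26]
14. n10.cnt = 1  [terminal]
15. n11.off = 27  [terminal]
16. n9.depth = "wv"  ["wv"]
17. n9.lim = "mz"  ["mz"]
18. n9.val = true  [true]
19. n9.idx = "pm"  ["pm"]
20. n4.off = true  [B₁.off and S₁.val]
21. n2.live = 11  [A.acc + 8]
22. n1.off = false  [B.val == A.live]
23. n13.val = 16  [16]
24. n14.acc = 26  [B₀.val * 3 - 22]
25. n14.env = "zx"  ["zx"]
26. n16.idx = "ux"  [terminal]
27. n15.depth = "zux"  ["z" ++ f.idx]
28. n15.lim = "kux"  ["k" ++ f.idx]
29. n15.val = false  [false]
30. n15.idx = "uxv"  [f.idx ++ "v"]
31. n14.live = 9  [9]
32. n17.val = 29  [A.live * -2 + 47]
33. n19.wid = false  [terminal]
34. n20.idx = 30  [terminal]
35. n21.idx = 0  [terminal]
36. n18.depth = "uu"  ["uu"]
37. n18.lim = "pn"  ["pn"]
38. n18.val = true  [b.wid == false]
39. n18.idx = "wp"  ["wp"]
40. n17.off = true  [S.val == true]
41. n23.acc = -7  [-7]
42. n23.env = "qn"  ["qn"]
43. n24.cnt = 8  [terminal]
44. n25.sig = 27  [terminal]
45. n26.off = 8  [terminal]
46. n23.live = -3  [len(A.env) - 5]
47. n22.depth = "wr"  ["wr"]
48. n22.lim = "wm"  ["wm"]
49. n22.val = true  [A.live > -4]
50. n22.idx = "vn"  ["vn"]
51. n13.off = true  [B₁.off == true]
52. n12.depth = "kp"  ["kp"]
53. n12.lim = "wu"  ["wu"]
54. n12.val = false  [B.off == false]
55. n12.idx = "nu"  ["nu"]
56. n0.depth = "nukp"  [S₁.idx ++ S₁.depth]
57. n0.lim = "ywu"  ["y" ++ S₁.lim]
58. n0.val = false  [S₁.val == true]
59. n0.idx = "wunu"  [S₁.lim ++ S₁.idx]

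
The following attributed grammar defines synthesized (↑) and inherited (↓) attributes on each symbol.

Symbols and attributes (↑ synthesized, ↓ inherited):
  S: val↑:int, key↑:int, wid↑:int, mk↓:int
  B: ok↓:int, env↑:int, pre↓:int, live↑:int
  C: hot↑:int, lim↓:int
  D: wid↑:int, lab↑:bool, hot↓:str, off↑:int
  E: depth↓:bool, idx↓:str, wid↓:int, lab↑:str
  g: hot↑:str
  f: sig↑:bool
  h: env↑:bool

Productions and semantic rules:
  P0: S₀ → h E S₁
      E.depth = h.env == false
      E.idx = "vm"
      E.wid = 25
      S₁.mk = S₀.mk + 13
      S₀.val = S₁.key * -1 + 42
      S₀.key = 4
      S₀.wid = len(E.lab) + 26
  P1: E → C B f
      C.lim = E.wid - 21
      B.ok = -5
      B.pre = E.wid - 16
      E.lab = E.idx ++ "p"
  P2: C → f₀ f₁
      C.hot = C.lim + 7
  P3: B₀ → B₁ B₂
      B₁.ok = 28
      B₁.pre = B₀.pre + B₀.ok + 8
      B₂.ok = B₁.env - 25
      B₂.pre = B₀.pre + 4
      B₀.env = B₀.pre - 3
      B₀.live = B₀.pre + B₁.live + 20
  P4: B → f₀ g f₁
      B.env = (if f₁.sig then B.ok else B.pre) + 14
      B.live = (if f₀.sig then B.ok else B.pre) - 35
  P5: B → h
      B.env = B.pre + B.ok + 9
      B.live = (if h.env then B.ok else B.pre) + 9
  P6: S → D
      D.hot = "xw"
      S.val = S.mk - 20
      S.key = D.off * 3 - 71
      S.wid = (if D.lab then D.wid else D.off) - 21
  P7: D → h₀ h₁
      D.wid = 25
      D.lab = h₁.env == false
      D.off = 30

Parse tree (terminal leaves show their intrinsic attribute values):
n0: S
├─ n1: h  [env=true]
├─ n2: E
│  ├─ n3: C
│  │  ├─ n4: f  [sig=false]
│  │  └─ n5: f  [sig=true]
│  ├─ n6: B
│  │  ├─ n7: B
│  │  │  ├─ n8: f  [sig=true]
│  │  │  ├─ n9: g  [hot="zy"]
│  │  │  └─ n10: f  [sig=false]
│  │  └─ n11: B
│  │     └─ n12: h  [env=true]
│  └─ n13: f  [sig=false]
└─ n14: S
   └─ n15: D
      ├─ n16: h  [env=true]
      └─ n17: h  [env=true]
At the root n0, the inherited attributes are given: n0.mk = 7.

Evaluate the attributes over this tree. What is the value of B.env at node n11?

1. n0.mk = 7  [given at root]
2. n1.env = true  [terminal]
3. n2.depth = false  [h.env == false]
4. n2.idx = "vm"  ["vm"]
5. n2.wid = 25  [25]
6. n3.lim = 4  [E.wid - 21]
7. n4.sig = false  [terminal]
8. n5.sig = true  [terminal]
9. n3.hot = 11  [C.lim + 7]
10. n6.ok = -5  [-5]
11. n6.pre = 9  [E.wid - 16]
12. n7.ok = 28  [28]
13. n7.pre = 12  [B₀.pre + B₀.ok + 8]
14. n8.sig = true  [terminal]
15. n9.hot = "zy"  [terminal]
16. n10.sig = false  [terminal]
17. n7.env = 26  [(if f₁.sig then B.ok else B.pre) + 14]
18. n7.live = -7  [(if f₀.sig then B.ok else B.pre) - 35]
19. n11.ok = 1  [B₁.env - 25]
20. n11.pre = 13  [B₀.pre + 4]
21. n12.env = true  [terminal]
22. n11.env = 23  [B.pre + B.ok + 9]
23. n11.live = 10  [(if h.env then B.ok else B.pre) + 9]
24. n6.env = 6  [B₀.pre - 3]
25. n6.live = 22  [B₀.pre + B₁.live + 20]
26. n13.sig = false  [terminal]
27. n2.lab = "vmp"  [E.idx ++ "p"]
28. n14.mk = 20  [S₀.mk + 13]
29. n15.hot = "xw"  ["xw"]
30. n16.env = true  [terminal]
31. n17.env = true  [terminal]
32. n15.wid = 25  [25]
33. n15.lab = false  [h₁.env == false]
34. n15.off = 30  [30]
35. n14.val = 0  [S.mk - 20]
36. n14.key = 19  [D.off * 3 - 71]
37. n14.wid = 9  [(if D.lab then D.wid else D.off) - 21]
38. n0.val = 23  [S₁.key * -1 + 42]
39. n0.key = 4  [4]
40. n0.wid = 29  [len(E.lab) + 26]

23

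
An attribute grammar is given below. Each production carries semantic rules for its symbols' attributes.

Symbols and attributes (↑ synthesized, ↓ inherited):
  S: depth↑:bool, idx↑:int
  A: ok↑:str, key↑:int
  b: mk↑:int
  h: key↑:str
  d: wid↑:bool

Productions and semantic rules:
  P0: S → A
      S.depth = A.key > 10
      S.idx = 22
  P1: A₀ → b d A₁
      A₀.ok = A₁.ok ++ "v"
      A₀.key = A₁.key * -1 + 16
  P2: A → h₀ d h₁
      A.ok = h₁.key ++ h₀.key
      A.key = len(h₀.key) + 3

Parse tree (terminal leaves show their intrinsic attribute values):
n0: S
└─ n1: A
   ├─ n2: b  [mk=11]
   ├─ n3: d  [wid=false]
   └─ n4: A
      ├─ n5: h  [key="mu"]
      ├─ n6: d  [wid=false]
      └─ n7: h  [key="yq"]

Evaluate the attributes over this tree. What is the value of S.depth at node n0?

1. n2.mk = 11  [terminal]
2. n3.wid = false  [terminal]
3. n5.key = "mu"  [terminal]
4. n6.wid = false  [terminal]
5. n7.key = "yq"  [terminal]
6. n4.ok = "yqmu"  [h₁.key ++ h₀.key]
7. n4.key = 5  [len(h₀.key) + 3]
8. n1.ok = "yqmuv"  [A₁.ok ++ "v"]
9. n1.key = 11  [A₁.key * -1 + 16]
10. n0.depth = true  [A.key > 10]
11. n0.idx = 22  [22]

true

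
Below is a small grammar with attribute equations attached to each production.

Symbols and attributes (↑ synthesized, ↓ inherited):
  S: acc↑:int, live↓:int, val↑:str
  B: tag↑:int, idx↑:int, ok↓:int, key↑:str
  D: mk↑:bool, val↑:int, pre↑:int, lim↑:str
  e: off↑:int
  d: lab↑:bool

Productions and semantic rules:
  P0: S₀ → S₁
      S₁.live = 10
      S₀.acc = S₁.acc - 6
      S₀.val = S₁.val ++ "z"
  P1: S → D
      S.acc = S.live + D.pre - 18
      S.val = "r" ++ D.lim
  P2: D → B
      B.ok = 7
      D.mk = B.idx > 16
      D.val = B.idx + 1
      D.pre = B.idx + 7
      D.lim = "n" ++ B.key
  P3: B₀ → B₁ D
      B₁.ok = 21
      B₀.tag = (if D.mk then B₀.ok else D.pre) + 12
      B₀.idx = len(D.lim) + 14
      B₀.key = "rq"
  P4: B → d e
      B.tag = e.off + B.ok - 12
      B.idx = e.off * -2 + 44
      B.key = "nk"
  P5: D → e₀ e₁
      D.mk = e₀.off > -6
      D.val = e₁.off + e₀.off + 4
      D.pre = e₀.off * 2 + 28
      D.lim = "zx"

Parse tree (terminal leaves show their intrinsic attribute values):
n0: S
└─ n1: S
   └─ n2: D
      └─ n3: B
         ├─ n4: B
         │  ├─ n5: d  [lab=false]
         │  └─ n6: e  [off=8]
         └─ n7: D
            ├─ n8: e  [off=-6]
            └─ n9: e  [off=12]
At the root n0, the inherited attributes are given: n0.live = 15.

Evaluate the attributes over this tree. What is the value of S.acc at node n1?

1. n0.live = 15  [given at root]
2. n1.live = 10  [10]
3. n3.ok = 7  [7]
4. n4.ok = 21  [21]
5. n5.lab = false  [terminal]
6. n6.off = 8  [terminal]
7. n4.tag = 17  [e.off + B.ok - 12]
8. n4.idx = 28  [e.off * -2 + 44]
9. n4.key = "nk"  ["nk"]
10. n8.off = -6  [terminal]
11. n9.off = 12  [terminal]
12. n7.mk = false  [e₀.off > -6]
13. n7.val = 10  [e₁.off + e₀.off + 4]
14. n7.pre = 16  [e₀.off * 2 + 28]
15. n7.lim = "zx"  ["zx"]
16. n3.tag = 28  [(if D.mk then B₀.ok else D.pre) + 12]
17. n3.idx = 16  [len(D.lim) + 14]
18. n3.key = "rq"  ["rq"]
19. n2.mk = false  [B.idx > 16]
20. n2.val = 17  [B.idx + 1]
21. n2.pre = 23  [B.idx + 7]
22. n2.lim = "nrq"  ["n" ++ B.key]
23. n1.acc = 15  [S.live + D.pre - 18]
24. n1.val = "rnrq"  ["r" ++ D.lim]
25. n0.acc = 9  [S₁.acc - 6]
26. n0.val = "rnrqz"  [S₁.val ++ "z"]

15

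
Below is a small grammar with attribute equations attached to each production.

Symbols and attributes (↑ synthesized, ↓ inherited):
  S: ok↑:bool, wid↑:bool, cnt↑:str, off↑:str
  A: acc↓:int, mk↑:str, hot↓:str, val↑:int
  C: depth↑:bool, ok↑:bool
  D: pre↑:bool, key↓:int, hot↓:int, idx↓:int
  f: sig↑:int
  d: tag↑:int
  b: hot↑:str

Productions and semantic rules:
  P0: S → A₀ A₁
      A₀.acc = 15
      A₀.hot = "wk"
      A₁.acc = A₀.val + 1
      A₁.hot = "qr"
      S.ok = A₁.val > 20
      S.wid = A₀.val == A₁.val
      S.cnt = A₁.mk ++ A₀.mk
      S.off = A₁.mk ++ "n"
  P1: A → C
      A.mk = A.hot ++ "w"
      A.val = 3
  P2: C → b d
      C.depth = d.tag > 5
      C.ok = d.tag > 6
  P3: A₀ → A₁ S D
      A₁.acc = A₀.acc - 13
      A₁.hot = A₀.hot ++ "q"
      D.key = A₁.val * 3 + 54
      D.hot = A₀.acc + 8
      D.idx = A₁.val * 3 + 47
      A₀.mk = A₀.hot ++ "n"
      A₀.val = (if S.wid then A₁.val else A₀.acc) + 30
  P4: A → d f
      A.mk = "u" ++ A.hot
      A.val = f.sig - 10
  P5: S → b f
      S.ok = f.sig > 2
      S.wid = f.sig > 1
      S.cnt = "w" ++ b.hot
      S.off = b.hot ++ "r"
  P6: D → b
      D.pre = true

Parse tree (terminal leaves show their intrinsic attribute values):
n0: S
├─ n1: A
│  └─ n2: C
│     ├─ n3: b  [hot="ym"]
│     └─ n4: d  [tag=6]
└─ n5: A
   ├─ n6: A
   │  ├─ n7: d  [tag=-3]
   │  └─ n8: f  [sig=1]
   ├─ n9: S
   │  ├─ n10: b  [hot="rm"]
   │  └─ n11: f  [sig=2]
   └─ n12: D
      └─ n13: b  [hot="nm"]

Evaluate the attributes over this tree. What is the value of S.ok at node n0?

true

1. n1.acc = 15  [15]
2. n1.hot = "wk"  ["wk"]
3. n3.hot = "ym"  [terminal]
4. n4.tag = 6  [terminal]
5. n2.depth = true  [d.tag > 5]
6. n2.ok = false  [d.tag > 6]
7. n1.mk = "wkw"  [A.hot ++ "w"]
8. n1.val = 3  [3]
9. n5.acc = 4  [A₀.val + 1]
10. n5.hot = "qr"  ["qr"]
11. n6.acc = -9  [A₀.acc - 13]
12. n6.hot = "qrq"  [A₀.hot ++ "q"]
13. n7.tag = -3  [terminal]
14. n8.sig = 1  [terminal]
15. n6.mk = "uqrq"  ["u" ++ A.hot]
16. n6.val = -9  [f.sig - 10]
17. n10.hot = "rm"  [terminal]
18. n11.sig = 2  [terminal]
19. n9.ok = false  [f.sig > 2]
20. n9.wid = true  [f.sig > 1]
21. n9.cnt = "wrm"  ["w" ++ b.hot]
22. n9.off = "rmr"  [b.hot ++ "r"]
23. n12.key = 27  [A₁.val * 3 + 54]
24. n12.hot = 12  [A₀.acc + 8]
25. n12.idx = 20  [A₁.val * 3 + 47]
26. n13.hot = "nm"  [terminal]
27. n12.pre = true  [true]
28. n5.mk = "qrn"  [A₀.hot ++ "n"]
29. n5.val = 21  [(if S.wid then A₁.val else A₀.acc) + 30]
30. n0.ok = true  [A₁.val > 20]
31. n0.wid = false  [A₀.val == A₁.val]
32. n0.cnt = "qrnwkw"  [A₁.mk ++ A₀.mk]
33. n0.off = "qrnn"  [A₁.mk ++ "n"]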